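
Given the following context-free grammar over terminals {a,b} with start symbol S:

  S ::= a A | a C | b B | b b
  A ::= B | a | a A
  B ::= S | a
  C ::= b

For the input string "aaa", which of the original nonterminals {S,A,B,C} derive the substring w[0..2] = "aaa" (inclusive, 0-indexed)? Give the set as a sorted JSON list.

Convert to CNF:
  S -> T0 A | T0 C | T1 B | T1 T1
  A -> T0 A | T0 C | T1 B | T1 T1 | a
  B -> T0 A | T0 C | T1 B | T1 T1 | a
  C -> b
  T0 -> a
  T1 -> b

Fill CYK table bottom-up — only the sub-triangle for w[0..2]:
  T[0,0] 'a' = {A,B,T0}  orig:{A,B}
  T[1,1] 'a' = {A,B,T0}  orig:{A,B}
  T[2,2] 'a' = {A,B,T0}  orig:{A,B}
  T[0,1] 'aa' = {A,B,S}
  T[1,2] 'aa' = {A,B,S}
  T[0,2] 'aaa' = {A,B,S}

Original NTs in T[0,2] deriving "aaa": ["A", "B", "S"]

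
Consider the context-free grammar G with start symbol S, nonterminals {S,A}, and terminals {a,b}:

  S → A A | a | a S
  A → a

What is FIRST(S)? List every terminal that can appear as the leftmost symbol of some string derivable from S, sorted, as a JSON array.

FIRST iteration:
pass 1:
  A via A→a: +{a}
  S via S→A A: +{a}
  FIRST[S]={a}  FIRST[A]={a}
pass 2: — fixpoint
  FIRST[S]={a}  FIRST[A]={a}

FIRST(S) = ["a"]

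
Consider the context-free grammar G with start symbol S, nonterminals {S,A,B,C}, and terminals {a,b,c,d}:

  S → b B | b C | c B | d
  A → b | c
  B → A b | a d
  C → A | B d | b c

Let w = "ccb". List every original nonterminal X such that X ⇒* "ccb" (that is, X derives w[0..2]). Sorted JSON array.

Convert to CNF:
  S -> T0 B | T0 C | T3 B | d
  A -> b | c
  B -> A T0 | T1 T2
  C -> B T2 | T0 T3 | b | c
  T0 -> b
  T1 -> a
  T2 -> d
  T3 -> c

CYK fill (cells [i..j] with 0 ≤ i ≤ j ≤ 2 only):
  cell(0,0) c: {A,C,T3}  orig:{A,C}
  cell(1,1) c: {A,C,T3}  orig:{A,C}
  cell(2,2) b: {A,C,T0}  orig:{A,C}
  cell(0,1) cc: ∅
  cell(1,2) cb: {B}
  cell(0,2) ccb: {S}

Original NTs in T[0,2] deriving "ccb": ["S"]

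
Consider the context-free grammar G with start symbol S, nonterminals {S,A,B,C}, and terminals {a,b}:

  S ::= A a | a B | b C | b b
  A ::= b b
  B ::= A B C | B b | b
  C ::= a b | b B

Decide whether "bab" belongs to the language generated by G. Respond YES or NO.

Convert to CNF:
  S -> A T1 | T0 C | T0 T0 | T1 B
  A -> T0 T0
  B -> A X2 | B T0 | b
  C -> T0 B | T1 T0
  T0 -> b
  T1 -> a
  X2 -> B C

CYK table (by increasing span):
  T[0,0] 'b' = {B,T0}  orig:{B}
  T[1,1] 'a' = {T1}  orig:{}
  T[2,2] 'b' = {B,T0}  orig:{B}
  T[0,1] 'ba' = ∅
  T[1,2] 'ab' = {C,S}
  T[0,2] 'bab' = {S,X2}  orig:{S}

S ∈ T[0,2] ⇒ YES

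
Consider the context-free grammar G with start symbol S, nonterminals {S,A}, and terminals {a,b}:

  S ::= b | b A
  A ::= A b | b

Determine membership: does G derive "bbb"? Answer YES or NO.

CNF form of G:
  S -> T0 A | b
  A -> A T0 | b
  T0 -> b

CYK fill:
  [0..0]={A,S,T0}  "b"  orig:{A,S}
  [1..1]={A,S,T0}  "b"  orig:{A,S}
  [2..2]={A,S,T0}  "b"  orig:{A,S}
  [0..1]={A,S}  "bb"
  [1..2]={A,S}  "bb"
  [0..2]={A,S}  "bbb"

S ∈ T[0,2] ⇒ YES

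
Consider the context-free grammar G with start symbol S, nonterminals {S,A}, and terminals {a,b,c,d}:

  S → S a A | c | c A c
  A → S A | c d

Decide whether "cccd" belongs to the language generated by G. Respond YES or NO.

Convert to CNF:
  S -> S X3 | T0 X4 | c
  A -> S A | T0 T1
  T0 -> c
  T1 -> d
  T2 -> a
  X3 -> T2 A
  X4 -> A T0

Fill CYK table bottom-up:
  [0..0]={S,T0}  "c"  orig:{S}
  [1..1]={S,T0}  "c"  orig:{S}
  [2..2]={S,T0}  "c"  orig:{S}
  [3..3]={T1}  "d"  orig:{}
  [0..1]=∅  "cc"
  [1..2]=∅  "cc"
  [2..3]={A}  "cd"
  [0..2]=∅  "ccc"
  [1..3]={A}  "ccd"
  [0..3]={A}  "cccd"

S ∉ T[0,3] ⇒ NO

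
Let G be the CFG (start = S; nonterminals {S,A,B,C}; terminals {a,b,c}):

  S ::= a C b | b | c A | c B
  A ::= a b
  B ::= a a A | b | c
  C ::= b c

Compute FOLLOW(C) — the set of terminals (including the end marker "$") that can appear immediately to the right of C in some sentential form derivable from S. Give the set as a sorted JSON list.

FIRST sets, iterate to fixpoint:
round 1:
  A via A→a b: +{a}
  B via B→a a A: +{a}
  B via B→b: +{b}
  B via B→c: +{c}
  C via C→b c: +{b}
  S via S→a C b: +{a}
  S via S→b: +{b}
  S via S→c A: +{c}
  FIRST(S)={a,b,c}  FIRST(A)={a}  FIRST(B)={a,b,c}  FIRST(C)={b}
round 2: done
  FIRST(S)={a,b,c}  FIRST(A)={a}  FIRST(B)={a,b,c}  FIRST(C)={b}

Compute FOLLOW by fixpoint:
FOLLOW(S) := {$}
iter 1:
  S→a C b: FOLLOW(C) ⊇ FIRST(b) = {b}; new: +{b}
  S→c A: FOLLOW(A) ⊇ FOLLOW(S) ⊇ {$}; new: +{$}
  S→c B: FOLLOW(B) ⊇ FOLLOW(S) ⊇ {$}; new: +{$}
  FOLLOW(S)={$}  FOLLOW(A)={$}  FOLLOW(B)={$}  FOLLOW(C)={b}
iter 2: (stable)
  FOLLOW(S)={$}  FOLLOW(A)={$}  FOLLOW(B)={$}  FOLLOW(C)={b}

FOLLOW(C) = ["b"]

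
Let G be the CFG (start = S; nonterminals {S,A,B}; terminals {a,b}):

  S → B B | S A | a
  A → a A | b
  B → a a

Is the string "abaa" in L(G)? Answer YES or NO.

Convert to CNF:
  S -> B B | S A | a
  A -> T0 A | b
  B -> T0 T0
  T0 -> a

Fill CYK table bottom-up:
  cell(0,0) a: {S,T0}  orig:{S}
  cell(1,1) b: {A}
  cell(2,2) a: {S,T0}  orig:{S}
  cell(3,3) a: {S,T0}  orig:{S}
  cell(0,1) ab: {A,S}
  cell(1,2) ba: ∅
  cell(2,3) aa: {B}
  cell(0,2) aba: ∅
  cell(1,3) baa: ∅
  cell(0,3) abaa: ∅

S ∉ T[0,3] ⇒ NO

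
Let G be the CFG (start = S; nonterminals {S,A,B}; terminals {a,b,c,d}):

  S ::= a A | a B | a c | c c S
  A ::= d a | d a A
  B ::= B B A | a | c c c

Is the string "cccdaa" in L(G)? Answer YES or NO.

CNF form of G:
  S -> T1 A | T1 B | T1 T2 | T2 X6
  A -> T0 T1 | T0 X3
  B -> B X4 | T2 X5 | a
  T0 -> d
  T1 -> a
  T2 -> c
  X3 -> T1 A
  X4 -> B A
  X5 -> T2 T2
  X6 -> T2 S

Fill CYK table bottom-up:
  cell(0,0) c: {T2}  orig:{}
  cell(1,1) c: {T2}  orig:{}
  cell(2,2) c: {T2}  orig:{}
  cell(3,3) d: {T0}  orig:{}
  cell(4,4) a: {B,T1}  orig:{B}
  cell(5,5) a: {B,T1}  orig:{B}
  cell(0,1) cc: {X5}  orig:{}
  cell(1,2) cc: {X5}  orig:{}
  cell(2,3) cd: ∅
  cell(3,4) da: {A}
  cell(4,5) aa: {S}
  cell(0,2) ccc: {B}
  cell(1,3) ccd: ∅
  cell(2,4) cda: ∅
  cell(3,5) daa: ∅
  cell(0,3) cccd: ∅
  cell(1,4) ccda: ∅
  cell(2,5) cdaa: ∅
  cell(0,4) cccda: {X4}  orig:{}
  cell(1,5) ccdaa: ∅
  cell(0,5) cccdaa: ∅

S ∉ T[0,5] ⇒ NO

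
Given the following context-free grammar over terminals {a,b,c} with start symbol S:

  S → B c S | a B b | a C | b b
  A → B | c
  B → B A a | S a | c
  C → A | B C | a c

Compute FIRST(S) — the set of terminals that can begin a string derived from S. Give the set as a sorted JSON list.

FIRST iteration:
[1]
  A via A→c: +{c}
  B via B→c: +{c}
  C via C→A: +{c}
  C via C→a c: +{a}
  S via S→B c S: +{c}
  S via S→a B b: +{a}
  S via S→b b: +{b}
  FIRST(S)={a,b,c}  FIRST(A)={c}  FIRST(B)={c}  FIRST(C)={a,c}
[2]
  B via B→S a: +{a,b}
  C via C→B C: +{b}
  FIRST(S)={a,b,c}  FIRST(A)={c}  FIRST(B)={a,b,c}  FIRST(C)={a,b,c}
[3]
  A via A→B: +{a,b}
  FIRST(S)={a,b,c}  FIRST(A)={a,b,c}  FIRST(B)={a,b,c}  FIRST(C)={a,b,c}
[4] (no change)
  FIRST(S)={a,b,c}  FIRST(A)={a,b,c}  FIRST(B)={a,b,c}  FIRST(C)={a,b,c}

FIRST(S) = ["a", "b", "c"]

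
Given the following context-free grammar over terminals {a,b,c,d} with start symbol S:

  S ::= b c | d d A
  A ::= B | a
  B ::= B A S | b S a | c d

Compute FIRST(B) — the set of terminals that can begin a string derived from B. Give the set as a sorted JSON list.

Compute FIRST by fixpoint:
pass 1:
  A via A→a: +{a}
  B via B→b S a: +{b}
  B via B→c d: +{c}
  S via S→b c: +{b}
  S via S→d d A: +{d}
  FIRST(S)={b,d}  FIRST(A)={a}  FIRST(B)={b,c}
pass 2:
  A via A→B: +{b,c}
  FIRST(S)={b,d}  FIRST(A)={a,b,c}  FIRST(B)={b,c}
pass 3: done
  FIRST(S)={b,d}  FIRST(A)={a,b,c}  FIRST(B)={b,c}

FIRST(B) = ["b", "c"]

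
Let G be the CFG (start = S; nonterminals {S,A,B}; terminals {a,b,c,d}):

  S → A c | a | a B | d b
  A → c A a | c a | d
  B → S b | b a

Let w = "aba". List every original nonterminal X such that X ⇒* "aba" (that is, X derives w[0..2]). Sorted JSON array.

CNF form of G:
  S -> A T0 | T1 B | T3 T2 | a
  A -> T0 T1 | T0 X4 | d
  B -> S T2 | T2 T1
  T0 -> c
  T1 -> a
  T2 -> b
  T3 -> d
  X4 -> A T1

CYK fill — only the sub-triangle for w[0..2]:
  [0..0]={S,T1}  "a"  orig:{S}
  [1..1]={T2}  "b"  orig:{}
  [2..2]={S,T1}  "a"  orig:{S}
  [0..1]={B}  "ab"
  [1..2]={B}  "ba"
  [0..2]={S}  "aba"

Original NTs in T[0,2] deriving "aba": ["S"]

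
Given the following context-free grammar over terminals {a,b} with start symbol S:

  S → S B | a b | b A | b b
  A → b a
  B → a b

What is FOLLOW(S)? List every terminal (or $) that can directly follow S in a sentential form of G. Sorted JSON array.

FIRST sets, iterate to fixpoint:
round 1:
  A via A→b a: +{b}
  B via B→a b: +{a}
  S via S→a b: +{a}
  S via S→b A: +{b}
  S: {a,b}  A: {b}  B: {a}
round 2: done
  S: {a,b}  A: {b}  B: {a}

FOLLOW sets:
initialize: $ ∈ FOLLOW(S)
pass 1:
  S→S B: FOLLOW(S) ⊇ FIRST(B) = {a}; new: +{a}
  S→S B: FOLLOW(B) ⊇ FOLLOW(S) ⊇ {$,a}; new: +{$,a}
  S→b A: FOLLOW(A) ⊇ FOLLOW(S) ⊇ {$,a}; new: +{$,a}
  S: {$,a}  A: {$,a}  B: {$,a}
pass 2: (no change)
  S: {$,a}  A: {$,a}  B: {$,a}

FOLLOW(S) = ["$", "a"]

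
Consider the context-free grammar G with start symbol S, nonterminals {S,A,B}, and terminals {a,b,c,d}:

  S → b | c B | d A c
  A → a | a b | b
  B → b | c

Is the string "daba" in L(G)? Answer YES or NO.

Convert to CNF:
  S -> T2 B | T3 X4 | b
  A -> T0 T1 | a | b
  B -> b | c
  T0 -> a
  T1 -> b
  T2 -> c
  T3 -> d
  X4 -> A T2

Fill CYK table bottom-up:
  T[0,0] 'd' = {T3}  orig:{}
  T[1,1] 'a' = {A,T0}  orig:{A}
  T[2,2] 'b' = {A,B,S,T1}  orig:{A,B,S}
  T[3,3] 'a' = {A,T0}  orig:{A}
  T[0,1] 'da' = ∅
  T[1,2] 'ab' = {A}
  T[2,3] 'ba' = ∅
  T[0,2] 'dab' = ∅
  T[1,3] 'aba' = ∅
  T[0,3] 'daba' = ∅

S ∉ T[0,3] ⇒ NO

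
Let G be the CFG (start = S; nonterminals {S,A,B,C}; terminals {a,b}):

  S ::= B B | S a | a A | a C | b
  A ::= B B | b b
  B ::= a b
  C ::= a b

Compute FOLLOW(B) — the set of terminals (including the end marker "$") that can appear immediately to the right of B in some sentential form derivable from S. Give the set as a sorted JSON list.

FIRST sets, iterate to fixpoint:
iter 1:
  A via A→b b: +{b}
  B via B→a b: +{a}
  C via C→a b: +{a}
  S via S→B B: +{a}
  S via S→b: +{b}
  FIRST[S]={a,b}  FIRST[A]={b}  FIRST[B]={a}  FIRST[C]={a}
iter 2:
  A via A→B B: +{a}
  FIRST[S]={a,b}  FIRST[A]={a,b}  FIRST[B]={a}  FIRST[C]={a}
iter 3: done
  FIRST[S]={a,b}  FIRST[A]={a,b}  FIRST[B]={a}  FIRST[C]={a}

Compute FOLLOW by fixpoint:
FOLLOW(S) := {$}
iter 1:
  A→B B: FOLLOW(B) ⊇ FIRST(B) = {a}; new: +{a}
  S→B B: FOLLOW(B) ⊇ FOLLOW(S) ⊇ {$}; new: +{$}
  S→S a: FOLLOW(S) ⊇ FIRST(a) = {a}; new: +{a}
  S→a A: FOLLOW(A) ⊇ FOLLOW(S) ⊇ {$,a}; new: +{$,a}
  S→a C: FOLLOW(C) ⊇ FOLLOW(S) ⊇ {$,a}; new: +{$,a}
  FOLLOW(S)={$,a}  FOLLOW(A)={$,a}  FOLLOW(B)={$,a}  FOLLOW(C)={$,a}
iter 2: (no change)
  FOLLOW(S)={$,a}  FOLLOW(A)={$,a}  FOLLOW(B)={$,a}  FOLLOW(C)={$,a}

FOLLOW(B) = ["$", "a"]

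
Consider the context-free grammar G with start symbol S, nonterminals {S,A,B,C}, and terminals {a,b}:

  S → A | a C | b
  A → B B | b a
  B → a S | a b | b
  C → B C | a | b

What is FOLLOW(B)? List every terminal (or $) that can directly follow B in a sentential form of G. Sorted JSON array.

FIRST sets, iterate to fixpoint:
[1]
  A via A→b a: +{b}
  B via B→a S: +{a}
  B via B→b: +{b}
  C via C→B C: +{a,b}
  S via S→A: +{b}
  S via S→a C: +{a}
  FIRST(S)={a,b}  FIRST(A)={b}  FIRST(B)={a,b}  FIRST(C)={a,b}
[2]
  A via A→B B: +{a}
  FIRST(S)={a,b}  FIRST(A)={a,b}  FIRST(B)={a,b}  FIRST(C)={a,b}
[3] — fixpoint
  FIRST(S)={a,b}  FIRST(A)={a,b}  FIRST(B)={a,b}  FIRST(C)={a,b}

FOLLOW iteration:
initialize: $ ∈ FOLLOW(S)
[1]
  A→B B: FOLLOW(B) ⊇ FIRST(B) = {a,b}; new: +{a,b}
  B→a S: FOLLOW(S) ⊇ FOLLOW(B) ⊇ {a,b}; new: +{a,b}
  S→A: FOLLOW(A) ⊇ FOLLOW(S) ⊇ {$,a,b}; new: +{$,a,b}
  S→a C: FOLLOW(C) ⊇ FOLLOW(S) ⊇ {$,a,b}; new: +{$,a,b}
  FOLLOW(S)={$,a,b}  FOLLOW(A)={$,a,b}  FOLLOW(B)={a,b}  FOLLOW(C)={$,a,b}
[2]
  A→B B: FOLLOW(B) ⊇ FOLLOW(A) ⊇ {$,a,b}; new: +{$}
  FOLLOW(S)={$,a,b}  FOLLOW(A)={$,a,b}  FOLLOW(B)={$,a,b}  FOLLOW(C)={$,a,b}
[3] (stable)
  FOLLOW(S)={$,a,b}  FOLLOW(A)={$,a,b}  FOLLOW(B)={$,a,b}  FOLLOW(C)={$,a,b}

FOLLOW(B) = ["$", "a", "b"]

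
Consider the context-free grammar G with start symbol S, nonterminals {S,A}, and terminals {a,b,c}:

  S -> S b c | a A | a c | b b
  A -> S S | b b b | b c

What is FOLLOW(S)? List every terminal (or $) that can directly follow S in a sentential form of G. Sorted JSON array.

FIRST sets, iterate to fixpoint:
pass 1:
  A via A→b b b: +{b}
  S via S→a A: +{a}
  S via S→b b: +{b}
  FIRST[S]={a,b}  FIRST[A]={b}
pass 2:
  A via A→S S: +{a}
  FIRST[S]={a,b}  FIRST[A]={a,b}
pass 3: done
  FIRST[S]={a,b}  FIRST[A]={a,b}

FOLLOW iteration:
initialize: $ ∈ FOLLOW(S)
round 1:
  A→S S: FOLLOW(S) ⊇ FIRST(S) = {a,b}; new: +{a,b}
  S→a A: FOLLOW(A) ⊇ FOLLOW(S) ⊇ {$,a,b}; new: +{$,a,b}
  S: {$,a,b}  A: {$,a,b}
round 2: (stable)
  S: {$,a,b}  A: {$,a,b}

FOLLOW(S) = ["$", "a", "b"]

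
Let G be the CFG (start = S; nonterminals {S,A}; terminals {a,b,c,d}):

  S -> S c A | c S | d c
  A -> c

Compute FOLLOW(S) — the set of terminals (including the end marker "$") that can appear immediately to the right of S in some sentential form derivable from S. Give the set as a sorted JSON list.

FIRST iteration:
round 1:
  A via A→c: +{c}
  S via S→c S: +{c}
  S via S→d c: +{d}
  FIRST[S]={c,d}  FIRST[A]={c}
round 2: (stable)
  FIRST[S]={c,d}  FIRST[A]={c}

FOLLOW sets:
seed FOLLOW(S) with $
pass 1:
  S→S c A: FOLLOW(S) ⊇ FIRST(c) = {c}; new: +{c}
  S→S c A: FOLLOW(A) ⊇ FOLLOW(S) ⊇ {$,c}; new: +{$,c}
  FOLLOW(S)={$,c}  FOLLOW(A)={$,c}
pass 2: — fixpoint
  FOLLOW(S)={$,c}  FOLLOW(A)={$,c}

FOLLOW(S) = ["$", "c"]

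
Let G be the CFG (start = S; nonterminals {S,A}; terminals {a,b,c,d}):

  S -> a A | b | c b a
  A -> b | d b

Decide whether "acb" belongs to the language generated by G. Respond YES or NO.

Convert to CNF:
  S -> T2 A | T3 X4 | b
  A -> T0 T1 | b
  T0 -> d
  T1 -> b
  T2 -> a
  T3 -> c
  X4 -> T1 T2

Fill CYK table bottom-up:
  cell(0,0) a: {T2}  orig:{}
  cell(1,1) c: {T3}  orig:{}
  cell(2,2) b: {A,S,T1}  orig:{A,S}
  cell(0,1) ac: ∅
  cell(1,2) cb: ∅
  cell(0,2) acb: ∅

S ∉ T[0,2] ⇒ NO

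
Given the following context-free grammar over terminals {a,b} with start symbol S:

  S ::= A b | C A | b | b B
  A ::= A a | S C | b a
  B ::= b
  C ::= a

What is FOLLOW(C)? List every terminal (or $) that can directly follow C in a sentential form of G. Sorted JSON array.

Compute FIRST by fixpoint:
round 1:
  A via A→b a: +{b}
  B via B→b: +{b}
  C via C→a: +{a}
  S via S→A b: +{b}
  S via S→C A: +{a}
  S: {a,b}  A: {b}  B: {b}  C: {a}
round 2:
  A via A→S C: +{a}
  S: {a,b}  A: {a,b}  B: {b}  C: {a}
round 3: — fixpoint
  S: {a,b}  A: {a,b}  B: {b}  C: {a}

FOLLOW iteration:
initialize: $ ∈ FOLLOW(S)
[1]
  A→A a: FOLLOW(A) ⊇ FIRST(a) = {a}; new: +{a}
  A→S C: FOLLOW(S) ⊇ FIRST(C) = {a}; new: +{a}
  A→S C: FOLLOW(C) ⊇ FOLLOW(A) ⊇ {a}; new: +{a}
  S→A b: FOLLOW(A) ⊇ FIRST(b) = {b}; new: +{b}
  S→C A: FOLLOW(C) ⊇ FIRST(A) = {a,b}; new: +{b}
  S→C A: FOLLOW(A) ⊇ FOLLOW(S) ⊇ {$,a}; new: +{$}
  S→b B: FOLLOW(B) ⊇ FOLLOW(S) ⊇ {$,a}; new: +{$,a}
  FOLLOW(S)={$,a}  FOLLOW(A)={$,a,b}  FOLLOW(B)={$,a}  FOLLOW(C)={a,b}
[2]
  A→S C: FOLLOW(C) ⊇ FOLLOW(A) ⊇ {$,a,b}; new: +{$}
  FOLLOW(S)={$,a}  FOLLOW(A)={$,a,b}  FOLLOW(B)={$,a}  FOLLOW(C)={$,a,b}
[3] — fixpoint
  FOLLOW(S)={$,a}  FOLLOW(A)={$,a,b}  FOLLOW(B)={$,a}  FOLLOW(C)={$,a,b}

FOLLOW(C) = ["$", "a", "b"]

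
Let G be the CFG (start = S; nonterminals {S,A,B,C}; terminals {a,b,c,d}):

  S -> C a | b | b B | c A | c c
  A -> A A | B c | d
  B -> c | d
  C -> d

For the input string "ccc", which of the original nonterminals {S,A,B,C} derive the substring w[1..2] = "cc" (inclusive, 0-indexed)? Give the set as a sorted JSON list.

CNF form of G:
  S -> C T1 | T0 A | T0 T0 | T2 B | b
  A -> A A | B T0 | d
  B -> c | d
  C -> d
  T0 -> c
  T1 -> a
  T2 -> b

Fill CYK table bottom-up — only the sub-triangle for w[1..2]:
  [1..1]={B,T0}  "c"  orig:{B}
  [2..2]={B,T0}  "c"  orig:{B}
  [1..2]={A,S}  "cc"

Original NTs in T[1,2] deriving "cc": ["A", "S"]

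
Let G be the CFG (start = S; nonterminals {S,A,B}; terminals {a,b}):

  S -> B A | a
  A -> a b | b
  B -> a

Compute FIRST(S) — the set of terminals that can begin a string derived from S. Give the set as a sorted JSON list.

FIRST iteration:
iter 1:
  A via A→a b: +{a}
  A via A→b: +{b}
  B via B→a: +{a}
  S via S→B A: +{a}
  FIRST(S)={a}  FIRST(A)={a,b}  FIRST(B)={a}
iter 2: (stable)
  FIRST(S)={a}  FIRST(A)={a,b}  FIRST(B)={a}

FIRST(S) = ["a"]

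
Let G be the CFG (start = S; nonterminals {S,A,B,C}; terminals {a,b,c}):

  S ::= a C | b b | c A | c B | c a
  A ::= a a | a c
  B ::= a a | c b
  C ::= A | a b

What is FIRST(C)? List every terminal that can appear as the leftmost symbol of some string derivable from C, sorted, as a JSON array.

FIRST sets, iterate to fixpoint:
round 1:
  A via A→a a: +{a}
  B via B→a a: +{a}
  B via B→c b: +{c}
  C via C→A: +{a}
  S via S→a C: +{a}
  S via S→b b: +{b}
  S via S→c A: +{c}
  S: {a,b,c}  A: {a}  B: {a,c}  C: {a}
round 2: — fixpoint
  S: {a,b,c}  A: {a}  B: {a,c}  C: {a}

FIRST(C) = ["a"]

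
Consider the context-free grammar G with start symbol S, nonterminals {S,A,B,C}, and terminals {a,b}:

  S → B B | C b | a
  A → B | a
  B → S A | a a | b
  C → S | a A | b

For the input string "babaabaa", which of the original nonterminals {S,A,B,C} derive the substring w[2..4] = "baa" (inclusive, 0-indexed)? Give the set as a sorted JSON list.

Convert to CNF:
  S -> B B | C T1 | a
  A -> S A | T0 T0 | a | b
  B -> S A | T0 T0 | b
  C -> B B | C T1 | T0 A | a | b
  T0 -> a
  T1 -> b

CYK table (by increasing span) — only the sub-triangle for w[2..4]:
  T[2,2] 'b' = {A,B,C,T1}  orig:{A,B,C}
  T[3,3] 'a' = {A,C,S,T0}  orig:{A,C,S}
  T[4,4] 'a' = {A,C,S,T0}  orig:{A,C,S}
  T[2,3] 'ba' = ∅
  T[3,4] 'aa' = {A,B,C}
  T[2,4] 'baa' = {C,S}

Original NTs in T[2,4] deriving "baa": ["C", "S"]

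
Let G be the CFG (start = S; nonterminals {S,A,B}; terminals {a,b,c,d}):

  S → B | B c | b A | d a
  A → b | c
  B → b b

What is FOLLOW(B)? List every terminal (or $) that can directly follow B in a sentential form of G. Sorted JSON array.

FIRST iteration:
iter 1:
  A via A→b: +{b}
  A via A→c: +{c}
  B via B→b b: +{b}
  S via S→B: +{b}
  S via S→d a: +{d}
  FIRST[S]={b,d}  FIRST[A]={b,c}  FIRST[B]={b}
iter 2: — fixpoint
  FIRST[S]={b,d}  FIRST[A]={b,c}  FIRST[B]={b}

Compute FOLLOW by fixpoint:
FOLLOW(S) := {$}
round 1:
  S→B: FOLLOW(B) ⊇ FOLLOW(S) ⊇ {$}; new: +{$}
  S→B c: FOLLOW(B) ⊇ FIRST(c) = {c}; new: +{c}
  S→b A: FOLLOW(A) ⊇ FOLLOW(S) ⊇ {$}; new: +{$}
  FOLLOW(S)={$}  FOLLOW(A)={$}  FOLLOW(B)={$,c}
round 2: done
  FOLLOW(S)={$}  FOLLOW(A)={$}  FOLLOW(B)={$,c}

FOLLOW(B) = ["$", "c"]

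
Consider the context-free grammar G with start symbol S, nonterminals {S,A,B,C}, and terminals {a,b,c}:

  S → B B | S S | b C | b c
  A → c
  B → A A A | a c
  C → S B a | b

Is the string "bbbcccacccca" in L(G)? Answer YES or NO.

CNF form of G:
  S -> B B | S S | T2 C | T2 T1
  A -> c
  B -> A X3 | T0 T1
  C -> S X4 | b
  T0 -> a
  T1 -> c
  T2 -> b
  X3 -> A A
  X4 -> B T0

CYK table (by increasing span):
  [0..0]={C,T2}  "b"  orig:{C}
  [1..1]={C,T2}  "b"  orig:{C}
  [2..2]={C,T2}  "b"  orig:{C}
  [3..3]={A,T1}  "c"  orig:{A}
  [4..4]={A,T1}  "c"  orig:{A}
  [5..5]={A,T1}  "c"  orig:{A}
  [6..6]={T0}  "a"  orig:{}
  [7..7]={A,T1}  "c"  orig:{A}
  [8..8]={A,T1}  "c"  orig:{A}
  [9..9]={A,T1}  "c"  orig:{A}
  [10..10]={A,T1}  "c"  orig:{A}
  [11..11]={T0}  "a"  orig:{}
  [0..1]={S}  "bb"
  [1..2]={S}  "bb"
  [2..3]={S}  "bc"
  [3..4]={X3}  "cc"  orig:{}
  [4..5]={X3}  "cc"  orig:{}
  [5..6]=∅  "ca"
  [6..7]={B}  "ac"
  [7..8]={X3}  "cc"  orig:{}
  [8..9]={X3}  "cc"  orig:{}
  [9..10]={X3}  "cc"  orig:{}
  [10..11]=∅  "ca"
  [0..2]=∅  "bbb"
  [1..3]=∅  "bbc"
  [2..4]=∅  "bcc"
  [3..5]={B}  "ccc"
  [4..6]=∅  "cca"
  [5..7]=∅  "cac"
  [6..8]=∅  "acc"
  [7..9]={B}  "ccc"
  [8..10]={B}  "ccc"
  [9..11]=∅  "cca"
  [0..3]={S}  "bbbc"
  [1..4]=∅  "bbcc"
  [2..5]=∅  "bccc"
  [3..6]={X4}  "ccca"  orig:{}
  [4..7]=∅  "ccac"
  [5..8]=∅  "cacc"
  [6..9]=∅  "accc"
  [7..10]=∅  "cccc"
  [8..11]={X4}  "ccca"  orig:{}
  [0..4]=∅  "bbbcc"
  [1..5]=∅  "bbccc"
  [2..6]=∅  "bccca"
  [3..7]={S}  "cccac"
  [4..8]=∅  "ccacc"
  [5..9]=∅  "caccc"
  [6..10]={S}  "acccc"
  [7..11]=∅  "cccca"
  [0..5]=∅  "bbbccc"
  [1..6]={C}  "bbccca"
  [2..7]=∅  "bcccac"
  [3..8]=∅  "cccacc"
  [4..9]=∅  "ccaccc"
  [5..10]=∅  "cacccc"
  [6..11]=∅  "acccca"
  [0..6]={S}  "bbbccca"
  [1..7]={S}  "bbcccac"
  [2..8]=∅  "bcccacc"
  [3..9]=∅  "cccaccc"
  [4..10]=∅  "ccacccc"
  [5..11]=∅  "cacccca"
  [0..7]=∅  "bbbcccac"
  [1..8]=∅  "bbcccacc"
  [2..9]=∅  "bcccaccc"
  [3..10]=∅  "cccacccc"
  [4..11]=∅  "ccacccca"
  [0..8]=∅  "bbbcccacc"
  [1..9]=∅  "bbcccaccc"
  [2..10]=∅  "bcccacccc"
  [3..11]={C}  "cccacccca"
  [0..9]=∅  "bbbcccaccc"
  [1..10]=∅  "bbcccacccc"
  [2..11]={S}  "bcccacccca"
  [0..10]=∅  "bbbcccacccc"
  [1..11]={C}  "bbcccacccca"
  [0..11]={S}  "bbbcccacccca"

S ∈ T[0,11] ⇒ YES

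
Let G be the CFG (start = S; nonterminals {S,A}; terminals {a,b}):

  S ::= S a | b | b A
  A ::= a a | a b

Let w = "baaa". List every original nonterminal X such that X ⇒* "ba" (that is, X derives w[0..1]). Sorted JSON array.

Convert to CNF:
  S -> S T0 | T1 A | b
  A -> T0 T0 | T0 T1
  T0 -> a
  T1 -> b

CYK fill, restricted to cells inside w[0..1]:
  [0..0]={S,T1}  "b"  orig:{S}
  [1..1]={T0}  "a"  orig:{}
  [0..1]={S}  "ba"

Original NTs in T[0,1] deriving "ba": ["S"]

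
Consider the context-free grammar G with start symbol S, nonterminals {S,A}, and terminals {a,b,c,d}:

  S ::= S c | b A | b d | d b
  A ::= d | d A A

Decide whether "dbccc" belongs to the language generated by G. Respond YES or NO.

CNF form of G:
  S -> S T1 | T0 T2 | T2 A | T2 T0
  A -> T0 X3 | d
  T0 -> d
  T1 -> c
  T2 -> b
  X3 -> A A

CYK fill:
  T[0,0] 'd' = {A,T0}  orig:{A}
  T[1,1] 'b' = {T2}  orig:{}
  T[2,2] 'c' = {T1}  orig:{}
  T[3,3] 'c' = {T1}  orig:{}
  T[4,4] 'c' = {T1}  orig:{}
  T[0,1] 'db' = {S}
  T[1,2] 'bc' = ∅
  T[2,3] 'cc' = ∅
  T[3,4] 'cc' = ∅
  T[0,2] 'dbc' = {S}
  T[1,3] 'bcc' = ∅
  T[2,4] 'ccc' = ∅
  T[0,3] 'dbcc' = {S}
  T[1,4] 'bccc' = ∅
  T[0,4] 'dbccc' = {S}

S ∈ T[0,4] ⇒ YES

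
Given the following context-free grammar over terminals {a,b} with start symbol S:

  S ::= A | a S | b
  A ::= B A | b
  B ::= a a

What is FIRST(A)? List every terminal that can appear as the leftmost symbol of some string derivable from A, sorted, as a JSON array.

Compute FIRST by fixpoint:
round 1:
  A via A→b: +{b}
  B via B→a a: +{a}
  S via S→A: +{b}
  S via S→a S: +{a}
  S: {a,b}  A: {b}  B: {a}
round 2:
  A via A→B A: +{a}
  S: {a,b}  A: {a,b}  B: {a}
round 3: done
  S: {a,b}  A: {a,b}  B: {a}

FIRST(A) = ["a", "b"]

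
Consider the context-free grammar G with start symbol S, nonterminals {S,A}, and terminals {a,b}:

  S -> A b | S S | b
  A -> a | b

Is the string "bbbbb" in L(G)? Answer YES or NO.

CNF form of G:
  S -> A T0 | S S | b
  A -> a | b
  T0 -> b

CYK table (by increasing span):
  cell(0,0) b: {A,S,T0}  orig:{A,S}
  cell(1,1) b: {A,S,T0}  orig:{A,S}
  cell(2,2) b: {A,S,T0}  orig:{A,S}
  cell(3,3) b: {A,S,T0}  orig:{A,S}
  cell(4,4) b: {A,S,T0}  orig:{A,S}
  cell(0,1) bb: {S}
  cell(1,2) bb: {S}
  cell(2,3) bb: {S}
  cell(3,4) bb: {S}
  cell(0,2) bbb: {S}
  cell(1,3) bbb: {S}
  cell(2,4) bbb: {S}
  cell(0,3) bbbb: {S}
  cell(1,4) bbbb: {S}
  cell(0,4) bbbbb: {S}

S ∈ T[0,4] ⇒ YES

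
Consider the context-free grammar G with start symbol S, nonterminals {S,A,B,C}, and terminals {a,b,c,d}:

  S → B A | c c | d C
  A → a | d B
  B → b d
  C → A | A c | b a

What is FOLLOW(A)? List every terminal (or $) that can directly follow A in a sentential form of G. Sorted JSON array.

FIRST iteration:
[1]
  A via A→a: +{a}
  A via A→d B: +{d}
  B via B→b d: +{b}
  C via C→A: +{a,d}
  C via C→b a: +{b}
  S via S→B A: +{b}
  S via S→c c: +{c}
  S via S→d C: +{d}
  S: {b,c,d}  A: {a,d}  B: {b}  C: {a,b,d}
[2] (stable)
  S: {b,c,d}  A: {a,d}  B: {b}  C: {a,b,d}

FOLLOW iteration:
seed FOLLOW(S) with $
round 1:
  C→A c: FOLLOW(A) ⊇ FIRST(c) = {c}; new: +{c}
  S→B A: FOLLOW(B) ⊇ FIRST(A) = {a,d}; new: +{a,d}
  S→B A: FOLLOW(A) ⊇ FOLLOW(S) ⊇ {$}; new: +{$}
  S→d C: FOLLOW(C) ⊇ FOLLOW(S) ⊇ {$}; new: +{$}
  S: {$}  A: {$,c}  B: {a,d}  C: {$}
round 2:
  A→d B: FOLLOW(B) ⊇ FOLLOW(A) ⊇ {$,c}; new: +{$,c}
  S: {$}  A: {$,c}  B: {$,a,c,d}  C: {$}
round 3: (no change)
  S: {$}  A: {$,c}  B: {$,a,c,d}  C: {$}

FOLLOW(A) = ["$", "c"]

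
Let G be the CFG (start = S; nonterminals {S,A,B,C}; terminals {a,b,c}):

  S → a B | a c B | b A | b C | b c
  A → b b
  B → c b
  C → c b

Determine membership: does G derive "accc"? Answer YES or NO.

CNF form of G:
  S -> T0 A | T0 C | T0 T1 | T2 B | T2 X3
  A -> T0 T0
  B -> T1 T0
  C -> T1 T0
  T0 -> b
  T1 -> c
  T2 -> a
  X3 -> T1 B

CYK fill:
  [0..0]={T2}  "a"  orig:{}
  [1..1]={T1}  "c"  orig:{}
  [2..2]={T1}  "c"  orig:{}
  [3..3]={T1}  "c"  orig:{}
  [0..1]=∅  "ac"
  [1..2]=∅  "cc"
  [2..3]=∅  "cc"
  [0..2]=∅  "acc"
  [1..3]=∅  "ccc"
  [0..3]=∅  "accc"

S ∉ T[0,3] ⇒ NO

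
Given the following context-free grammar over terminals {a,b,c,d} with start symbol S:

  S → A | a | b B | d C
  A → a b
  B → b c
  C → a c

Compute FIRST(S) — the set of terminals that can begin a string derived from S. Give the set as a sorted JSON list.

Compute FIRST by fixpoint:
iter 1:
  A via A→a b: +{a}
  B via B→b c: +{b}
  C via C→a c: +{a}
  S via S→A: +{a}
  S via S→b B: +{b}
  S via S→d C: +{d}
  S: {a,b,d}  A: {a}  B: {b}  C: {a}
iter 2: done
  S: {a,b,d}  A: {a}  B: {b}  C: {a}

FIRST(S) = ["a", "b", "d"]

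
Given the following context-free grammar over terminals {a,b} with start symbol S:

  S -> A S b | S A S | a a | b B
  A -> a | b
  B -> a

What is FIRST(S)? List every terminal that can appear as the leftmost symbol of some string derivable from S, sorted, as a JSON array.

Compute FIRST by fixpoint:
round 1:
  A via A→a: +{a}
  A via A→b: +{b}
  B via B→a: +{a}
  S via S→A S b: +{a,b}
  FIRST(S)={a,b}  FIRST(A)={a,b}  FIRST(B)={a}
round 2: (no change)
  FIRST(S)={a,b}  FIRST(A)={a,b}  FIRST(B)={a}

FIRST(S) = ["a", "b"]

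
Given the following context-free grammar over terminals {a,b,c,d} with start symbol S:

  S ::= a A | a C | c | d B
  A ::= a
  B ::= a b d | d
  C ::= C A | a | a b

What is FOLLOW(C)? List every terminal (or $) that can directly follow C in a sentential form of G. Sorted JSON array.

FIRST iteration:
pass 1:
  A via A→a: +{a}
  B via B→a b d: +{a}
  B via B→d: +{d}
  C via C→a: +{a}
  S via S→a A: +{a}
  S via S→c: +{c}
  S via S→d B: +{d}
  FIRST[S]={a,c,d}  FIRST[A]={a}  FIRST[B]={a,d}  FIRST[C]={a}
pass 2: (no change)
  FIRST[S]={a,c,d}  FIRST[A]={a}  FIRST[B]={a,d}  FIRST[C]={a}

Compute FOLLOW by fixpoint:
FOLLOW(S) := {$}
iter 1:
  C→C A: FOLLOW(C) ⊇ FIRST(A) = {a}; new: +{a}
  C→C A: FOLLOW(A) ⊇ FOLLOW(C) ⊇ {a}; new: +{a}
  S→a A: FOLLOW(A) ⊇ FOLLOW(S) ⊇ {$}; new: +{$}
  S→a C: FOLLOW(C) ⊇ FOLLOW(S) ⊇ {$}; new: +{$}
  S→d B: FOLLOW(B) ⊇ FOLLOW(S) ⊇ {$}; new: +{$}
  FOLLOW[S]={$}  FOLLOW[A]={$,a}  FOLLOW[B]={$}  FOLLOW[C]={$,a}
iter 2: — fixpoint
  FOLLOW[S]={$}  FOLLOW[A]={$,a}  FOLLOW[B]={$}  FOLLOW[C]={$,a}

FOLLOW(C) = ["$", "a"]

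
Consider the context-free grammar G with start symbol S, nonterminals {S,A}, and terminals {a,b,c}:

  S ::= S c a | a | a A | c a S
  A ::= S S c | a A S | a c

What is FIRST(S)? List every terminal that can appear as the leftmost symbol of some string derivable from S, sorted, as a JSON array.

FIRST sets, iterate to fixpoint:
[1]
  A via A→a A S: +{a}
  S via S→a: +{a}
  S via S→c a S: +{c}
  S: {a,c}  A: {a}
[2]
  A via A→S S c: +{c}
  S: {a,c}  A: {a,c}
[3] (stable)
  S: {a,c}  A: {a,c}

FIRST(S) = ["a", "c"]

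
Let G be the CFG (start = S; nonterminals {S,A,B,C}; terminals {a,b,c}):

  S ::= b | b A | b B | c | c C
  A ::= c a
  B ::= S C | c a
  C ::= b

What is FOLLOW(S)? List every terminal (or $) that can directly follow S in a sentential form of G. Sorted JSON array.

FIRST sets, iterate to fixpoint:
round 1:
  A via A→c a: +{c}
  B via B→c a: +{c}
  C via C→b: +{b}
  S via S→b: +{b}
  S via S→c: +{c}
  FIRST(S)={b,c}  FIRST(A)={c}  FIRST(B)={c}  FIRST(C)={b}
round 2:
  B via B→S C: +{b}
  FIRST(S)={b,c}  FIRST(A)={c}  FIRST(B)={b,c}  FIRST(C)={b}
round 3: (stable)
  FIRST(S)={b,c}  FIRST(A)={c}  FIRST(B)={b,c}  FIRST(C)={b}

Compute FOLLOW by fixpoint:
FOLLOW(S) := {$}
round 1:
  B→S C: FOLLOW(S) ⊇ FIRST(C) = {b}; new: +{b}
  S→b A: FOLLOW(A) ⊇ FOLLOW(S) ⊇ {$,b}; new: +{$,b}
  S→b B: FOLLOW(B) ⊇ FOLLOW(S) ⊇ {$,b}; new: +{$,b}
  S→c C: FOLLOW(C) ⊇ FOLLOW(S) ⊇ {$,b}; new: +{$,b}
  FOLLOW[S]={$,b}  FOLLOW[A]={$,b}  FOLLOW[B]={$,b}  FOLLOW[C]={$,b}
round 2: (no change)
  FOLLOW[S]={$,b}  FOLLOW[A]={$,b}  FOLLOW[B]={$,b}  FOLLOW[C]={$,b}

FOLLOW(S) = ["$", "b"]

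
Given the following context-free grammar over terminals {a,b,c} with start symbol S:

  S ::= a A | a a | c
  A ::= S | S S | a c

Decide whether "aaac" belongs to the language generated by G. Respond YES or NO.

CNF form of G:
  S -> T0 A | T0 T0 | c
  A -> S S | T0 A | T0 T0 | T0 T1 | c
  T0 -> a
  T1 -> c

CYK table (by increasing span):
  [0..0]={T0}  "a"  orig:{}
  [1..1]={T0}  "a"  orig:{}
  [2..2]={T0}  "a"  orig:{}
  [3..3]={A,S,T1}  "c"  orig:{A,S}
  [0..1]={A,S}  "aa"
  [1..2]={A,S}  "aa"
  [2..3]={A,S}  "ac"
  [0..2]={A,S}  "aaa"
  [1..3]={A,S}  "aac"
  [0..3]={A,S}  "aaac"

S ∈ T[0,3] ⇒ YES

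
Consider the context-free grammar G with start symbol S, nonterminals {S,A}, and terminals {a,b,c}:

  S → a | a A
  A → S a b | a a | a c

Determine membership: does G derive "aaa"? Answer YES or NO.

CNF form of G:
  S -> T0 A | a
  A -> S X3 | T0 T0 | T0 T2
  T0 -> a
  T1 -> b
  T2 -> c
  X3 -> T0 T1

Fill CYK table bottom-up:
  T[0,0] 'a' = {S,T0}  orig:{S}
  T[1,1] 'a' = {S,T0}  orig:{S}
  T[2,2] 'a' = {S,T0}  orig:{S}
  T[0,1] 'aa' = {A}
  T[1,2] 'aa' = {A}
  T[0,2] 'aaa' = {S}

S ∈ T[0,2] ⇒ YES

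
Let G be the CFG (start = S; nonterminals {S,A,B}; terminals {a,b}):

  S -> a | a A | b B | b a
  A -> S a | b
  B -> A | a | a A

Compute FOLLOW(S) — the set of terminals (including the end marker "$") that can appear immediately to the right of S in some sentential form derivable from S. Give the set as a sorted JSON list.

FIRST iteration:
pass 1:
  A via A→b: +{b}
  B via B→A: +{b}
  B via B→a: +{a}
  S via S→a: +{a}
  S via S→b B: +{b}
  S: {a,b}  A: {b}  B: {a,b}
pass 2:
  A via A→S a: +{a}
  S: {a,b}  A: {a,b}  B: {a,b}
pass 3: done
  S: {a,b}  A: {a,b}  B: {a,b}

FOLLOW sets:
initialize: $ ∈ FOLLOW(S)
[1]
  A→S a: FOLLOW(S) ⊇ FIRST(a) = {a}; new: +{a}
  S→a A: FOLLOW(A) ⊇ FOLLOW(S) ⊇ {$,a}; new: +{$,a}
  S→b B: FOLLOW(B) ⊇ FOLLOW(S) ⊇ {$,a}; new: +{$,a}
  FOLLOW(S)={$,a}  FOLLOW(A)={$,a}  FOLLOW(B)={$,a}
[2] (stable)
  FOLLOW(S)={$,a}  FOLLOW(A)={$,a}  FOLLOW(B)={$,a}

FOLLOW(S) = ["$", "a"]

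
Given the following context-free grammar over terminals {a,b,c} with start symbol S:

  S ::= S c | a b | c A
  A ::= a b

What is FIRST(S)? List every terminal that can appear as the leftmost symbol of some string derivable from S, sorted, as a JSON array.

FIRST sets, iterate to fixpoint:
round 1:
  A via A→a b: +{a}
  S via S→a b: +{a}
  S via S→c A: +{c}
  FIRST[S]={a,c}  FIRST[A]={a}
round 2: — fixpoint
  FIRST[S]={a,c}  FIRST[A]={a}

FIRST(S) = ["a", "c"]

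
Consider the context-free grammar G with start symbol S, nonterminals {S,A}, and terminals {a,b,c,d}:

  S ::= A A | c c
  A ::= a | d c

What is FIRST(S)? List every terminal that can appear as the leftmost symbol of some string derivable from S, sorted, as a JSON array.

FIRST iteration:
round 1:
  A via A→a: +{a}
  A via A→d c: +{d}
  S via S→A A: +{a,d}
  S via S→c c: +{c}
  S: {a,c,d}  A: {a,d}
round 2: done
  S: {a,c,d}  A: {a,d}

FIRST(S) = ["a", "c", "d"]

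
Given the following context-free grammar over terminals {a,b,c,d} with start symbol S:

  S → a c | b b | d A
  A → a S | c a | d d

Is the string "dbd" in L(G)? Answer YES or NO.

Convert to CNF:
  S -> T0 T1 | T2 A | T3 T3
  A -> T0 S | T1 T0 | T2 T2
  T0 -> a
  T1 -> c
  T2 -> d
  T3 -> b

CYK fill:
  [0..0]={T2}  "d"  orig:{}
  [1..1]={T3}  "b"  orig:{}
  [2..2]={T2}  "d"  orig:{}
  [0..1]=∅  "db"
  [1..2]=∅  "bd"
  [0..2]=∅  "dbd"

S ∉ T[0,2] ⇒ NO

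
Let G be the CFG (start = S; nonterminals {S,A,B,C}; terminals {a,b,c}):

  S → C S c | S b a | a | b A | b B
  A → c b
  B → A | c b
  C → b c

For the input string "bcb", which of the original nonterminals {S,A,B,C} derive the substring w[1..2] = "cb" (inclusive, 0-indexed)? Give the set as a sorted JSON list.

Convert to CNF:
  S -> C X3 | S X4 | T1 A | T1 B | a
  A -> T0 T1
  B -> T0 T1
  C -> T1 T0
  T0 -> c
  T1 -> b
  T2 -> a
  X3 -> S T0
  X4 -> T1 T2

Fill CYK table bottom-up (cells [i..j] with 1 ≤ i ≤ j ≤ 2 only):
  cell(1,1) c: {T0}  orig:{}
  cell(2,2) b: {T1}  orig:{}
  cell(1,2) cb: {A,B}

Original NTs in T[1,2] deriving "cb": ["A", "B"]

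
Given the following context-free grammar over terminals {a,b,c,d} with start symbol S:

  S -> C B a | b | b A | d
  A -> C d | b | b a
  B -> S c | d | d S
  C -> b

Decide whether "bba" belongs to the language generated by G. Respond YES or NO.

Convert to CNF:
  S -> C X4 | T1 A | b | d
  A -> C T0 | T1 T2 | b
  B -> S T3 | T0 S | d
  C -> b
  T0 -> d
  T1 -> b
  T2 -> a
  T3 -> c
  X4 -> B T2

Fill CYK table bottom-up:
  T[0,0] 'b' = {A,C,S,T1}  orig:{A,C,S}
  T[1,1] 'b' = {A,C,S,T1}  orig:{A,C,S}
  T[2,2] 'a' = {T2}  orig:{}
  T[0,1] 'bb' = {S}
  T[1,2] 'ba' = {A}
  T[0,2] 'bba' = {S}

S ∈ T[0,2] ⇒ YES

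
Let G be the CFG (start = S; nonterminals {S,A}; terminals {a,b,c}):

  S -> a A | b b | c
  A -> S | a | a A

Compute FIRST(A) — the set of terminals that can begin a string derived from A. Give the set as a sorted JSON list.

Compute FIRST by fixpoint:
pass 1:
  A via A→a: +{a}
  S via S→a A: +{a}
  S via S→b b: +{b}
  S via S→c: +{c}
  FIRST(S)={a,b,c}  FIRST(A)={a}
pass 2:
  A via A→S: +{b,c}
  FIRST(S)={a,b,c}  FIRST(A)={a,b,c}
pass 3: (stable)
  FIRST(S)={a,b,c}  FIRST(A)={a,b,c}

FIRST(A) = ["a", "b", "c"]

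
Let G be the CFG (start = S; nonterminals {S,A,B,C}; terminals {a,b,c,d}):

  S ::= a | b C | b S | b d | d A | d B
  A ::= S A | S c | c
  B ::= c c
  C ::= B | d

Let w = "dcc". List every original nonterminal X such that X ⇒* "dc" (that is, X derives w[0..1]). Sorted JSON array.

Convert to CNF:
  S -> T1 C | T1 S | T1 T2 | T2 A | T2 B | a
  A -> S A | S T0 | c
  B -> T0 T0
  C -> T0 T0 | d
  T0 -> c
  T1 -> b
  T2 -> d

Fill CYK table bottom-up, restricted to cells inside w[0..1]:
  cell(0,0) d: {C,T2}  orig:{C}
  cell(1,1) c: {A,T0}  orig:{A}
  cell(0,1) dc: {S}

Original NTs in T[0,1] deriving "dc": ["S"]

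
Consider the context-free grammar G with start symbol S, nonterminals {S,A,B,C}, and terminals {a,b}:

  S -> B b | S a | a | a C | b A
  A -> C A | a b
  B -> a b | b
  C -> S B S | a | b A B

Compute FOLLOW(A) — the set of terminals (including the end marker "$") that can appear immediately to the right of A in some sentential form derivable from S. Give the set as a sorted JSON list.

FIRST iteration:
round 1:
  A via A→a b: +{a}
  B via B→a b: +{a}
  B via B→b: +{b}
  C via C→a: +{a}
  C via C→b A B: +{b}
  S via S→B b: +{a,b}
  S: {a,b}  A: {a}  B: {a,b}  C: {a,b}
round 2:
  A via A→C A: +{b}
  S: {a,b}  A: {a,b}  B: {a,b}  C: {a,b}
round 3: (stable)
  S: {a,b}  A: {a,b}  B: {a,b}  C: {a,b}

Compute FOLLOW by fixpoint:
seed FOLLOW(S) with $
[1]
  A→C A: FOLLOW(C) ⊇ FIRST(A) = {a,b}; new: +{a,b}
  C→S B S: FOLLOW(S) ⊇ FIRST(B) = {a,b}; new: +{a,b}
  C→S B S: FOLLOW(B) ⊇ FIRST(S) = {a,b}; new: +{a,b}
  C→b A B: FOLLOW(A) ⊇ FIRST(B) = {a,b}; new: +{a,b}
  S→a C: FOLLOW(C) ⊇ FOLLOW(S) ⊇ {$,a,b}; new: +{$}
  S→b A: FOLLOW(A) ⊇ FOLLOW(S) ⊇ {$,a,b}; new: +{$}
  FOLLOW(S)={$,a,b}  FOLLOW(A)={$,a,b}  FOLLOW(B)={a,b}  FOLLOW(C)={$,a,b}
[2]
  C→b A B: FOLLOW(B) ⊇ FOLLOW(C) ⊇ {$,a,b}; new: +{$}
  FOLLOW(S)={$,a,b}  FOLLOW(A)={$,a,b}  FOLLOW(B)={$,a,b}  FOLLOW(C)={$,a,b}
[3] — fixpoint
  FOLLOW(S)={$,a,b}  FOLLOW(A)={$,a,b}  FOLLOW(B)={$,a,b}  FOLLOW(C)={$,a,b}

FOLLOW(A) = ["$", "a", "b"]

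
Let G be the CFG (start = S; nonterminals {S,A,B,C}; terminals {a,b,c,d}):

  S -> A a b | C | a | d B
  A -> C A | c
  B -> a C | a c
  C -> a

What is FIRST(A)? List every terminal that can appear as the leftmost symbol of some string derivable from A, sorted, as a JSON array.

FIRST iteration:
round 1:
  A via A→c: +{c}
  B via B→a C: +{a}
  C via C→a: +{a}
  S via S→A a b: +{c}
  S via S→C: +{a}
  S via S→d B: +{d}
  FIRST(S)={a,c,d}  FIRST(A)={c}  FIRST(B)={a}  FIRST(C)={a}
round 2:
  A via A→C A: +{a}
  FIRST(S)={a,c,d}  FIRST(A)={a,c}  FIRST(B)={a}  FIRST(C)={a}
round 3: (no change)
  FIRST(S)={a,c,d}  FIRST(A)={a,c}  FIRST(B)={a}  FIRST(C)={a}

FIRST(A) = ["a", "c"]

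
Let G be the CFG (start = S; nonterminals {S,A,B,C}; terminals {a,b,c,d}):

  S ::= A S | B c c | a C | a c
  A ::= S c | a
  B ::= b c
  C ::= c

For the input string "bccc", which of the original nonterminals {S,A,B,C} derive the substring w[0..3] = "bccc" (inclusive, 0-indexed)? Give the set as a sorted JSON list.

CNF form of G:
  S -> A S | B X3 | T2 C | T2 T0
  A -> S T0 | a
  B -> T1 T0
  C -> c
  T0 -> c
  T1 -> b
  T2 -> a
  X3 -> T0 T0

Fill CYK table bottom-up — only the sub-triangle for w[0..3]:
  T[0,0] 'b' = {T1}  orig:{}
  T[1,1] 'c' = {C,T0}  orig:{C}
  T[2,2] 'c' = {C,T0}  orig:{C}
  T[3,3] 'c' = {C,T0}  orig:{C}
  T[0,1] 'bc' = {B}
  T[1,2] 'cc' = {X3}  orig:{}
  T[2,3] 'cc' = {X3}  orig:{}
  T[0,2] 'bcc' = ∅
  T[1,3] 'ccc' = ∅
  T[0,3] 'bccc' = {S}

Original NTs in T[0,3] deriving "bccc": ["S"]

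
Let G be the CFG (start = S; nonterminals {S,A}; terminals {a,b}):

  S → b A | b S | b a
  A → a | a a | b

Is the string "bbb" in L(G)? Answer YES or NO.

CNF form of G:
  S -> T1 A | T1 S | T1 T0
  A -> T0 T0 | a | b
  T0 -> a
  T1 -> b

Fill CYK table bottom-up:
  T[0,0] 'b' = {A,T1}  orig:{A}
  T[1,1] 'b' = {A,T1}  orig:{A}
  T[2,2] 'b' = {A,T1}  orig:{A}
  T[0,1] 'bb' = {S}
  T[1,2] 'bb' = {S}
  T[0,2] 'bbb' = {S}

S ∈ T[0,2] ⇒ YES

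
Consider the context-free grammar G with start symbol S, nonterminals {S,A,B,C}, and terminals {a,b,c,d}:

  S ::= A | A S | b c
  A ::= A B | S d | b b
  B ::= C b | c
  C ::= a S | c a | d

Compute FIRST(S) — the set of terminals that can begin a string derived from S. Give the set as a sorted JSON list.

FIRST sets, iterate to fixpoint:
round 1:
  A via A→b b: +{b}
  B via B→c: +{c}
  C via C→a S: +{a}
  C via C→c a: +{c}
  C via C→d: +{d}
  S via S→A: +{b}
  FIRST(S)={b}  FIRST(A)={b}  FIRST(B)={c}  FIRST(C)={a,c,d}
round 2:
  B via B→C b: +{a,d}
  FIRST(S)={b}  FIRST(A)={b}  FIRST(B)={a,c,d}  FIRST(C)={a,c,d}
round 3: (no change)
  FIRST(S)={b}  FIRST(A)={b}  FIRST(B)={a,c,d}  FIRST(C)={a,c,d}

FIRST(S) = ["b"]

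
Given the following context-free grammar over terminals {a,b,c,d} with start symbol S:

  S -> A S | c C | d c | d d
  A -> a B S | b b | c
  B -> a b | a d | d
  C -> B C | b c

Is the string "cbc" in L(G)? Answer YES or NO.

Convert to CNF:
  S -> A S | T2 T2 | T2 T3 | T3 C
  A -> T0 X4 | T1 T1 | c
  B -> T0 T1 | T0 T2 | d
  C -> B C | T1 T3
  T0 -> a
  T1 -> b
  T2 -> d
  T3 -> c
  X4 -> B S

CYK fill:
  T[0,0] 'c' = {A,T3}  orig:{A}
  T[1,1] 'b' = {T1}  orig:{}
  T[2,2] 'c' = {A,T3}  orig:{A}
  T[0,1] 'cb' = ∅
  T[1,2] 'bc' = {C}
  T[0,2] 'cbc' = {S}

S ∈ T[0,2] ⇒ YES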